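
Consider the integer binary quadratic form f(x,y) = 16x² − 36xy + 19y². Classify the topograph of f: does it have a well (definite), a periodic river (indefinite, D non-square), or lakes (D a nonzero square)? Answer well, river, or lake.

D = b²−4ac = (-36)² − 4·16·19 = 80
D > 0 non-square ⇒ indefinite ⇒ periodic river

river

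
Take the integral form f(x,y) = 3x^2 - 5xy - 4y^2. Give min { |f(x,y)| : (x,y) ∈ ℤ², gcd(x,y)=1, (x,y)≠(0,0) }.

descent: ρ → (-4,5,3)  [lands on river]
river: ρ → (3,7,-2)
river: ρ → (-2,5,6)
river: ρ → (6,7,-1)
river: ρ → (-1,7,6)
river: ρ → (6,5,-2)
river: ρ → (-2,7,3)
river: ρ → (3,5,-4)
river: ρ → (-4,3,4)
river: ρ → (4,5,-3)
river: ρ → (-3,7,2)
river: ρ → (2,5,-6)
river: ρ → (-6,7,1)
river: ρ → (1,7,-6)
river: ρ → (-6,5,2)
river: ρ → (2,7,-3)
river: ρ → (-3,5,4)
river: ρ → (4,3,-4)
closes: descent 1, river 18
min |a| on river = 1

1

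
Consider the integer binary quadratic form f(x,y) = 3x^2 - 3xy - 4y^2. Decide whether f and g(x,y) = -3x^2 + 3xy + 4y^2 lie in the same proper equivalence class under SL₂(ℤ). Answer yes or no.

D₁ = 57, D₂ = 57
river cycle of f (length 6): (-4, 3, 3), (3, 3, -4), (-4, 5, 2), (2, 7, -1), (-1, 7, 2), (2, 5, -4)
river cycle of g (length 6): (4, 5, -2), (-2, 7, 1), (1, 7, -2), (-2, 5, 4), (4, 3, -3), (-3, 3, 4)
cycles differ ⇒ inequivalent

no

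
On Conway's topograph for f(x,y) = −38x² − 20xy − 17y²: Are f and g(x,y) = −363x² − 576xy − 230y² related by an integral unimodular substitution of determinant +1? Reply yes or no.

D₁ = -2184, D₂ = -2184
f is negative-definite; reduce −f:
−f: flip: (38,20,17)→(17,-20,38)
−f: translate: b→14 (≡-20 mod 34), so (17,-20,38)→(17,14,35)
−f: reduced (well bottom): (17,14,35) with a≤c, −a<b≤a
flip sign back: reduced form of f is (-17,-14,-35)
g is negative-definite; reduce −g:
−g: translate: b→-150 (≡576 mod 726), so (363,576,230)→(363,-150,17)
−g: flip: (363,-150,17)→(17,150,363)
−g: translate: b→14 (≡150 mod 34), so (17,150,363)→(17,14,35)
−g: reduced (well bottom): (17,14,35) with a≤c, −a<b≤a
flip sign back: reduced form of g is (-17,-14,-35)
reduced forms (-17, -14, -35) vs (-17, -14, -35) ⇒ equivalent

yes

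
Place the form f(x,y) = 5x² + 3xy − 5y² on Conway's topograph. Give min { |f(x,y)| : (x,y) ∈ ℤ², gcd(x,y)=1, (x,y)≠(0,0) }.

river: ρ → (-5,7,3)
river: ρ → (3,5,-7)
river: ρ → (-7,9,1)
river: ρ → (1,9,-7)
river: ρ → (-7,5,3)
river: ρ → (3,7,-5)
river: ρ → (-5,3,5)
river: ρ → (5,7,-3)
river: ρ → (-3,5,7)
river: ρ → (7,9,-1)
river: ρ → (-1,9,7)
river: ρ → (7,5,-3)
river: ρ → (-3,7,5)
river: ρ → (5,3,-5)
closes: descent 0, river 14
min |a| on river = 1

1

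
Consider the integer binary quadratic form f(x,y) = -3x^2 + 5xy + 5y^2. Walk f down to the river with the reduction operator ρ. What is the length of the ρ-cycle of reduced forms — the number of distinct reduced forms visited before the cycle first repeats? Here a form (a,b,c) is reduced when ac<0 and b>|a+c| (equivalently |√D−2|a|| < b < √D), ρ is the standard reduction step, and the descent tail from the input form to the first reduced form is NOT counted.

D = 85, ⌊√D⌋ = 9
river: ρ → (5,5,-3)
river: ρ → (-3,7,3)
river: ρ → (3,5,-5)
river: ρ → (-5,5,3)
river: ρ → (3,7,-3)
river: ρ → (-3,5,5)
ρ-cycle length = 6 (tail of 0 descent steps not counted)

6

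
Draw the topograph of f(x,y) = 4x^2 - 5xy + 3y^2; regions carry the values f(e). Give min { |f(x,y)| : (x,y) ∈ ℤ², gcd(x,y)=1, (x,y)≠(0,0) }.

translate: b→3 (≡-5 mod 8), so (4,-5,3)→(4,3,2)
flip: (4,3,2)→(2,-3,4)
translate: b→1 (≡-3 mod 4), so (2,-3,4)→(2,1,3)
reduced (well bottom): (2,1,3) with a≤c, −a<b≤a
well minimum = a = 2

2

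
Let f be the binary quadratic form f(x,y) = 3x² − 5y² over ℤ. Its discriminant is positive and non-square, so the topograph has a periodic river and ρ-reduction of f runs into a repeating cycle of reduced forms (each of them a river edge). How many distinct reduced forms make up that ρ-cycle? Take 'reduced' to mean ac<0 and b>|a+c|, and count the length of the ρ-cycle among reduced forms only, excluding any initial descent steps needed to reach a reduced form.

D = 60, ⌊√D⌋ = 7
descent: ρ → (-5,0,3)
descent: ρ → (3,6,-2)  [lands on river]
river: ρ → (-2,6,3)
ρ-cycle length = 2 (tail of 2 descent steps not counted)

2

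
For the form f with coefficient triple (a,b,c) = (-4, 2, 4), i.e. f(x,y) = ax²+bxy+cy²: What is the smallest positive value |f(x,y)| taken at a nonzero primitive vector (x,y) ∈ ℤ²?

river: ρ → (4,6,-2)
river: ρ → (-2,6,4)
river: ρ → (4,2,-4)
river: ρ → (-4,6,2)
river: ρ → (2,6,-4)
river: ρ → (-4,2,4)
closes: descent 0, river 6
min |a| on river = 2

2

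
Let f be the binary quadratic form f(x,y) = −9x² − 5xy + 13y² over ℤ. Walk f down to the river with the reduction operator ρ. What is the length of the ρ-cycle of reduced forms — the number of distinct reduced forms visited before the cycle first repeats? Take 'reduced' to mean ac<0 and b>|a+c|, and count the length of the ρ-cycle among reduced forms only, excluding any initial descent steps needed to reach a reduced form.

D = 493, ⌊√D⌋ = 22
descent: ρ → (13,5,-9)  [lands on river]
river: ρ → (-9,13,9)
river: ρ → (9,5,-13)
river: ρ → (-13,21,1)
river: ρ → (1,21,-13)
river: ρ → (-13,5,9)
river: ρ → (9,13,-9)
river: ρ → (-9,5,13)
river: ρ → (13,21,-1)
river: ρ → (-1,21,13)
ρ-cycle length = 10 (tail of 1 descent step not counted)

10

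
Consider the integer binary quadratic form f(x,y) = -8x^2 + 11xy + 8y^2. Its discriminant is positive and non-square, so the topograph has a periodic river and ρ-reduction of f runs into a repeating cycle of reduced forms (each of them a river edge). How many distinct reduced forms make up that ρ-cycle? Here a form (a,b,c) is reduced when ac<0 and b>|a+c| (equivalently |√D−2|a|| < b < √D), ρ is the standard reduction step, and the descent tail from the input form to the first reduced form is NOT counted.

D = 377, ⌊√D⌋ = 19
river: ρ → (8,5,-11)
river: ρ → (-11,17,2)
river: ρ → (2,19,-2)
river: ρ → (-2,17,11)
river: ρ → (11,5,-8)
river: ρ → (-8,11,8)
ρ-cycle length = 6 (tail of 0 descent steps not counted)

6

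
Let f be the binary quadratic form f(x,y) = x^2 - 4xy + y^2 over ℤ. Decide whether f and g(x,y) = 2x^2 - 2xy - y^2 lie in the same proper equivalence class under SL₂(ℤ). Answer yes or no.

D₁ = 12, D₂ = 12
river cycle of f (length 2): (1, 2, -2), (-2, 2, 1)
river cycle of g (length 2): (-1, 2, 2), (2, 2, -1)
cycles differ ⇒ inequivalent

no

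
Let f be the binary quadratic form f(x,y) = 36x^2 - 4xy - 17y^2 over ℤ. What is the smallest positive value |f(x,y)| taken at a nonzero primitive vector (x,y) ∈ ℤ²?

descent: ρ → (-17,38,15)  [lands on river]
river: ρ → (15,22,-33)
river: ρ → (-33,44,4)
river: ρ → (4,44,-33)
river: ρ → (-33,22,15)
river: ρ → (15,38,-17)
river: ρ → (-17,30,23)
river: ρ → (23,16,-24)
river: ρ → (-24,32,15)
river: ρ → (15,28,-28)
river: ρ → (-28,28,15)
river: ρ → (15,32,-24)
river: ρ → (-24,16,23)
river: ρ → (23,30,-17)
closes: descent 1, river 14
min |a| on river = 4

4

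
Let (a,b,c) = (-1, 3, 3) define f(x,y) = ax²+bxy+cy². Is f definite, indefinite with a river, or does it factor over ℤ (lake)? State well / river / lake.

D = b²−4ac = 3² − 4·(-1)·3 = 21
D > 0 non-square ⇒ indefinite ⇒ periodic river

river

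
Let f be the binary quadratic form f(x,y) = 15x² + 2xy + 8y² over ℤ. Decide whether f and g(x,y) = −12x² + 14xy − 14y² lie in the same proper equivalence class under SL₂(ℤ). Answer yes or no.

D₁ = -476, D₂ = -476
f: flip: (15,2,8)→(8,-2,15)
f: reduced (well bottom): (8,-2,15) with a≤c, −a<b≤a
g is negative-definite; reduce −g:
−g: translate: b→10 (≡-14 mod 24), so (12,-14,14)→(12,10,12)
−g: reduced (well bottom): (12,10,12) with a≤c, −a<b≤a
flip sign back: reduced form of g is (-12,-10,-12)
reduced forms (8, -2, 15) vs (-12, -10, -12) ⇒ inequivalent

no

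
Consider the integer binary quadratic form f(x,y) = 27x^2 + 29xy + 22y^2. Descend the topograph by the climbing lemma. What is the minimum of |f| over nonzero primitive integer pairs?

translate: b→-25 (≡29 mod 54), so (27,29,22)→(27,-25,20)
flip: (27,-25,20)→(20,25,27)
translate: b→-15 (≡25 mod 40), so (20,25,27)→(20,-15,22)
reduced (well bottom): (20,-15,22) with a≤c, −a<b≤a
well minimum = a = 20

20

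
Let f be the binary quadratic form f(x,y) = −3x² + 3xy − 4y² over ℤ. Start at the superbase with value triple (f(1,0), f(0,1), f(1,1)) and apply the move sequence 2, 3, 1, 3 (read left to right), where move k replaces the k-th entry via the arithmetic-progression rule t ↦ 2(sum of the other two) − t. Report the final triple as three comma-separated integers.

start (-3,-4,-4) = (f(1,0),f(0,1),f(1,1))
replace slot 2: 2·((-3)+(-4)) − (-4) = -10 → (-3,-10,-4)
replace slot 3: 2·((-3)+(-10)) − (-4) = -22 → (-3,-10,-22)
replace slot 1: 2·((-10)+(-22)) − (-3) = -61 → (-61,-10,-22)
replace slot 3: 2·((-61)+(-10)) − (-22) = -120 → (-61,-10,-120)

-61,-10,-120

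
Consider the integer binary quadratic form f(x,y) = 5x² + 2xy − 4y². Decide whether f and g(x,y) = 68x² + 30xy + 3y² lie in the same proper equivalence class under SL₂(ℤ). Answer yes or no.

D₁ = 84, D₂ = 84
river cycle of f (length 6): (-4, 6, 3), (3, 6, -4), (-4, 2, 5), (5, 8, -1), (-1, 8, 5), (5, 2, -4)
river cycle of g (length 6): (3, 6, -4), (-4, 2, 5), (5, 8, -1), (-1, 8, 5), (5, 2, -4), (-4, 6, 3)
cycles coincide ⇒ equivalent

yes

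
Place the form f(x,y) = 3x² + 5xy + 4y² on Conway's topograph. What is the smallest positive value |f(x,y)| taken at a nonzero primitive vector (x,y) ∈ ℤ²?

translate: b→-1 (≡5 mod 6), so (3,5,4)→(3,-1,2)
flip: (3,-1,2)→(2,1,3)
reduced (well bottom): (2,1,3) with a≤c, −a<b≤a
well minimum = a = 2

2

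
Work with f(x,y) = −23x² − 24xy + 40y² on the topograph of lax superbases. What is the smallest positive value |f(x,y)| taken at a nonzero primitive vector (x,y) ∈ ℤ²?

descent: ρ → (40,24,-23)  [lands on river]
river: ρ → (-23,22,41)
river: ρ → (41,60,-4)
river: ρ → (-4,60,41)
river: ρ → (41,22,-23)
river: ρ → (-23,24,40)
river: ρ → (40,56,-7)
river: ρ → (-7,56,40)
closes: descent 1, river 8
min |a| on river = 4

4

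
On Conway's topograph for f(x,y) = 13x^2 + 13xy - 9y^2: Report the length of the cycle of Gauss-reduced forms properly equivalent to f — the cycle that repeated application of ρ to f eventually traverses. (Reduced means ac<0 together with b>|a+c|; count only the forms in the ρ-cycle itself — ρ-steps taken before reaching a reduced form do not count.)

D = 637, ⌊√D⌋ = 25
river: ρ → (-9,23,3)
river: ρ → (3,25,-1)
river: ρ → (-1,25,3)
river: ρ → (3,23,-9)
river: ρ → (-9,13,13)
river: ρ → (13,13,-9)
ρ-cycle length = 6 (tail of 0 descent steps not counted)

6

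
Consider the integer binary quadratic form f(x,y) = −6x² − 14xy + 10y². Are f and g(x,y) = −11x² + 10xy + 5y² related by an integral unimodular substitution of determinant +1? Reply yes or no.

D₁ = 436, D₂ = 320
discriminants differ ⇒ not SL₂(ℤ)-equivalent

no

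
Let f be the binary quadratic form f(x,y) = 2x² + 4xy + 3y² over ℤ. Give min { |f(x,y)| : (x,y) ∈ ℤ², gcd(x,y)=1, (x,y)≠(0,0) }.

translate: b→0 (≡4 mod 4), so (2,4,3)→(2,0,1)
flip: (2,0,1)→(1,0,2)
reduced (well bottom): (1,0,2) with a≤c, −a<b≤a
well minimum = a = 1

1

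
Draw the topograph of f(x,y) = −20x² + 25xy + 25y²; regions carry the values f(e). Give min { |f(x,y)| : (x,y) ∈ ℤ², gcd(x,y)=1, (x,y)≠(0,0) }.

river: ρ → (25,25,-20)
river: ρ → (-20,15,30)
river: ρ → (30,45,-5)
river: ρ → (-5,45,30)
river: ρ → (30,15,-20)
river: ρ → (-20,25,25)
closes: descent 0, river 6
min |a| on river = 5

5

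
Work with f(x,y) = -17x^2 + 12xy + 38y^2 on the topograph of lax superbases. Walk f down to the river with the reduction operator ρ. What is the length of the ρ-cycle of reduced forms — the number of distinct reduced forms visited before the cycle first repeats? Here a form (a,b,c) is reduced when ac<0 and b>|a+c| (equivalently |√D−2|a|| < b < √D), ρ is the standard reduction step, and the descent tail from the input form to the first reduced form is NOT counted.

D = 2728, ⌊√D⌋ = 52
descent: ρ → (38,-12,-17)
descent: ρ → (-17,46,9)  [lands on river]
river: ρ → (9,44,-22)
river: ρ → (-22,44,9)
river: ρ → (9,46,-17)
river: ρ → (-17,22,33)
river: ρ → (33,44,-6)
river: ρ → (-6,52,1)
river: ρ → (1,52,-6)
river: ρ → (-6,44,33)
river: ρ → (33,22,-17)
ρ-cycle length = 10 (tail of 2 descent steps not counted)

10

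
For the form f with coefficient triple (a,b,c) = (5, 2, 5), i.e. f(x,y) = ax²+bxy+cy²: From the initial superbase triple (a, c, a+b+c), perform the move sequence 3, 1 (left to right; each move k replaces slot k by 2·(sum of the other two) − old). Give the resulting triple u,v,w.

start (5,5,12) = (f(1,0),f(0,1),f(1,1))
replace slot 3: 2·(5+5) − 12 = 8 → (5,5,8)
replace slot 1: 2·(5+8) − 5 = 21 → (21,5,8)

21,5,8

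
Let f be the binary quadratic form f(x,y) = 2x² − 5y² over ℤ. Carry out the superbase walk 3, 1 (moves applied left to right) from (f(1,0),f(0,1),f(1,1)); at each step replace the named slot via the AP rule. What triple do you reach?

start (2,-5,-3) = (f(1,0),f(0,1),f(1,1))
replace slot 3: 2·(2+(-5)) − (-3) = -3 → (2,-5,-3)
replace slot 1: 2·((-5)+(-3)) − 2 = -18 → (-18,-5,-3)

-18,-5,-3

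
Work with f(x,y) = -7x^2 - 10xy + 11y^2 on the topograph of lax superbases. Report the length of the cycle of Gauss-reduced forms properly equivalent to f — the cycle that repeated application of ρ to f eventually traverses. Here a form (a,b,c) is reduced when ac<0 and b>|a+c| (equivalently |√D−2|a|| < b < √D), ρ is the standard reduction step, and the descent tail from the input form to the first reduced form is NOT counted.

D = 408, ⌊√D⌋ = 20
descent: ρ → (11,10,-7)  [lands on river]
river: ρ → (-7,18,3)
river: ρ → (3,18,-7)
river: ρ → (-7,10,11)
river: ρ → (11,12,-6)
river: ρ → (-6,12,11)
ρ-cycle length = 6 (tail of 1 descent step not counted)

6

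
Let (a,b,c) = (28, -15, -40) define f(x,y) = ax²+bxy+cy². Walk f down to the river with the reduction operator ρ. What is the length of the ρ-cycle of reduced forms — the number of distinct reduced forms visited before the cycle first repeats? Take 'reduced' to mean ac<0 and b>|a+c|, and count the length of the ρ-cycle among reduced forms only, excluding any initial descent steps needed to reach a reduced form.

D = 4705, ⌊√D⌋ = 68
descent: ρ → (-40,15,28)  [lands on river]
river: ρ → (28,41,-27)
river: ρ → (-27,67,2)
river: ρ → (2,65,-60)
river: ρ → (-60,55,7)
river: ρ → (7,57,-52)
river: ρ → (-52,47,12)
river: ρ → (12,49,-48)
river: ρ → (-48,47,13)
river: ρ → (13,57,-28)
river: ρ → (-28,55,15)
river: ρ → (15,65,-8)
river: ρ → (-8,63,23)
river: ρ → (23,29,-42)
river: ρ → (-42,55,10)
river: ρ → (10,65,-12)
river: ρ → (-12,55,35)
river: ρ → (35,15,-32)
river: ρ → (-32,49,18)
river: ρ → (18,59,-17)
river: ρ → (-17,43,42)
river: ρ → (42,41,-18)
river: ρ → (-18,67,3)
river: ρ → (3,65,-40)
ρ-cycle length = 24 (tail of 1 descent step not counted)

24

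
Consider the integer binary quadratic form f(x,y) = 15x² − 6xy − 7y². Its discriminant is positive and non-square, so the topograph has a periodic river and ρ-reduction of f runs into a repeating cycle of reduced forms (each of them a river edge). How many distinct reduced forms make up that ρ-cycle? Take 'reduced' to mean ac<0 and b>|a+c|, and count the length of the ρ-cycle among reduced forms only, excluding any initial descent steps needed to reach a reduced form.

D = 456, ⌊√D⌋ = 21
descent: ρ → (-7,20,2)  [lands on river]
river: ρ → (2,20,-7)
river: ρ → (-7,8,14)
river: ρ → (14,20,-1)
river: ρ → (-1,20,14)
river: ρ → (14,8,-7)
ρ-cycle length = 6 (tail of 1 descent step not counted)

6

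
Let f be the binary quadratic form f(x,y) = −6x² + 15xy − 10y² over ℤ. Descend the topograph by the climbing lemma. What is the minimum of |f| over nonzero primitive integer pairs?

translate: b→-3 (≡-15 mod 12), so (6,-15,10)→(6,-3,1)
flip: (6,-3,1)→(1,3,6)
translate: b→1 (≡3 mod 2), so (1,3,6)→(1,1,4)
reduced (well bottom): (1,1,4) with a≤c, −a<b≤a
well minimum |f| = |-1| = 1 (negative-definite)

1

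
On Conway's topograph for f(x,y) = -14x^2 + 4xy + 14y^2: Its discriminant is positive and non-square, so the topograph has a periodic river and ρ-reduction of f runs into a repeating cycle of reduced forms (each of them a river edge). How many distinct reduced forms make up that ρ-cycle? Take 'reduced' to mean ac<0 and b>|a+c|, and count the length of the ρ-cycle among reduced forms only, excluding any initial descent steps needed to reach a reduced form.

D = 800, ⌊√D⌋ = 28
river: ρ → (14,24,-4)
river: ρ → (-4,24,14)
river: ρ → (14,4,-14)
river: ρ → (-14,24,4)
river: ρ → (4,24,-14)
river: ρ → (-14,4,14)
ρ-cycle length = 6 (tail of 0 descent steps not counted)

6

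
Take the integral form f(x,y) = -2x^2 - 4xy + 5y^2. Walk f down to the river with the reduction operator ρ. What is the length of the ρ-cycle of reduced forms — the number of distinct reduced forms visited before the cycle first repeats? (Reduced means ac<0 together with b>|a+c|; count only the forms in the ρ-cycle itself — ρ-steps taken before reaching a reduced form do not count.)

D = 56, ⌊√D⌋ = 7
descent: ρ → (5,4,-2)  [lands on river]
river: ρ → (-2,4,5)
river: ρ → (5,6,-1)
river: ρ → (-1,6,5)
ρ-cycle length = 4 (tail of 1 descent step not counted)

4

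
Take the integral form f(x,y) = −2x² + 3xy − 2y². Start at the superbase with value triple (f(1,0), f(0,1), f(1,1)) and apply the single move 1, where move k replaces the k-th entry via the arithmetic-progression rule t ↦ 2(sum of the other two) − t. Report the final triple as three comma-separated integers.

start (-2,-2,-1) = (f(1,0),f(0,1),f(1,1))
replace slot 1: 2·((-2)+(-1)) − (-2) = -4 → (-4,-2,-1)

-4,-2,-1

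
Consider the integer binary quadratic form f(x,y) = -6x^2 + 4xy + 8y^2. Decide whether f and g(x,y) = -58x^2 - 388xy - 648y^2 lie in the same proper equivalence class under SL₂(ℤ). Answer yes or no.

D₁ = 208, D₂ = 208
river cycle of f (length 10): (8, 12, -2), (-2, 12, 8), (8, 4, -6), (-6, 8, 6), (6, 4, -8), (-8, 12, 2), (2, 12, -8), (-8, 4, 6), (6, 8, -6), (-6, 4, 8)
river cycle of g (length 10): (-6, 4, 8), (8, 12, -2), (-2, 12, 8), (8, 4, -6), (-6, 8, 6), (6, 4, -8), (-8, 12, 2), (2, 12, -8), (-8, 4, 6), (6, 8, -6)
cycles coincide ⇒ equivalent

yes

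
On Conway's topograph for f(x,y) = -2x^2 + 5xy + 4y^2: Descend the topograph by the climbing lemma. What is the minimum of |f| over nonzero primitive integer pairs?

river: ρ → (4,3,-3)
river: ρ → (-3,3,4)
river: ρ → (4,5,-2)
river: ρ → (-2,7,1)
river: ρ → (1,7,-2)
river: ρ → (-2,5,4)
closes: descent 0, river 6
min |a| on river = 1

1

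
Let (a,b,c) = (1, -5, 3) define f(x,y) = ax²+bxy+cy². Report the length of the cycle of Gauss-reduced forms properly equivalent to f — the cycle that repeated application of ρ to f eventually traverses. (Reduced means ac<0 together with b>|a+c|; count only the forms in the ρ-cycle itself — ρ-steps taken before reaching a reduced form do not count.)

D = 13, ⌊√D⌋ = 3
descent: ρ → (3,-1,-1)
descent: ρ → (-1,3,1)  [lands on river]
river: ρ → (1,3,-1)
ρ-cycle length = 2 (tail of 2 descent steps not counted)

2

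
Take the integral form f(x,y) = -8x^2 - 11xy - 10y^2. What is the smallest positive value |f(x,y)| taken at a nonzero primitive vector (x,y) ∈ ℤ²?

translate: b→-5 (≡11 mod 16), so (8,11,10)→(8,-5,7)
flip: (8,-5,7)→(7,5,8)
reduced (well bottom): (7,5,8) with a≤c, −a<b≤a
well minimum |f| = |-7| = 7 (negative-definite)

7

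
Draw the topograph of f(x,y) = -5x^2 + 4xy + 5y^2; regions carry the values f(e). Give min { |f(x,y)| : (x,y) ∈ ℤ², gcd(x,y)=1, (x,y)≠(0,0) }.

river: ρ → (5,6,-4)
river: ρ → (-4,10,1)
river: ρ → (1,10,-4)
river: ρ → (-4,6,5)
river: ρ → (5,4,-5)
river: ρ → (-5,6,4)
river: ρ → (4,10,-1)
river: ρ → (-1,10,4)
river: ρ → (4,6,-5)
river: ρ → (-5,4,5)
closes: descent 0, river 10
min |a| on river = 1

1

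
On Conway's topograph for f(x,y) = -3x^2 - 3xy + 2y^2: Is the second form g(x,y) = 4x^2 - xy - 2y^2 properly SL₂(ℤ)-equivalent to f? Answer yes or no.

D₁ = 33, D₂ = 33
river cycle of f (length 4): (2, 3, -3), (-3, 3, 2), (2, 5, -1), (-1, 5, 2)
river cycle of g (length 4): (-2, 5, 1), (1, 5, -2), (-2, 3, 3), (3, 3, -2)
cycles differ ⇒ inequivalent

no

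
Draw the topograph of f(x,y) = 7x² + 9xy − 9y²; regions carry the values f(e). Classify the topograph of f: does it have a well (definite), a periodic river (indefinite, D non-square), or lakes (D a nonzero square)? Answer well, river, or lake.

D = b²−4ac = 9² − 4·7·(-9) = 333
D > 0 non-square ⇒ indefinite ⇒ periodic river

river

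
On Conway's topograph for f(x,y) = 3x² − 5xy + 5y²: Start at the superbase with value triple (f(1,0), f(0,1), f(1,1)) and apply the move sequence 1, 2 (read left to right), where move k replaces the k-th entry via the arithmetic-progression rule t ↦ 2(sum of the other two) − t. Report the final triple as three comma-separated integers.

start (3,5,3) = (f(1,0),f(0,1),f(1,1))
replace slot 1: 2·(5+3) − 3 = 13 → (13,5,3)
replace slot 2: 2·(13+3) − 5 = 27 → (13,27,3)

13,27,3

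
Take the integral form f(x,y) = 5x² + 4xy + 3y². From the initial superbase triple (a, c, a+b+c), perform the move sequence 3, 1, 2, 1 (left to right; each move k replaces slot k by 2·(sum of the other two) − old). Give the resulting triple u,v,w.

start (5,3,12) = (f(1,0),f(0,1),f(1,1))
replace slot 3: 2·(5+3) − 12 = 4 → (5,3,4)
replace slot 1: 2·(3+4) − 5 = 9 → (9,3,4)
replace slot 2: 2·(9+4) − 3 = 23 → (9,23,4)
replace slot 1: 2·(23+4) − 9 = 45 → (45,23,4)

45,23,4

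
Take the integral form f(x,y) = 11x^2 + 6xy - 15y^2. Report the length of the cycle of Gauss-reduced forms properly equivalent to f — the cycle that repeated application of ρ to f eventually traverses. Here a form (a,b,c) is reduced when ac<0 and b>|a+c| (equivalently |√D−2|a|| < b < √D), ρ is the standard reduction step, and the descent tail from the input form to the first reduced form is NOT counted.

D = 696, ⌊√D⌋ = 26
river: ρ → (-15,24,2)
river: ρ → (2,24,-15)
river: ρ → (-15,6,11)
river: ρ → (11,16,-10)
river: ρ → (-10,24,3)
river: ρ → (3,24,-10)
river: ρ → (-10,16,11)
river: ρ → (11,6,-15)
ρ-cycle length = 8 (tail of 0 descent steps not counted)

8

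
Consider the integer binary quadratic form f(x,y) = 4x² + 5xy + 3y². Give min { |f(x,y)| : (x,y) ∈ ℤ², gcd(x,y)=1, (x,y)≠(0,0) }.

translate: b→-3 (≡5 mod 8), so (4,5,3)→(4,-3,2)
flip: (4,-3,2)→(2,3,4)
translate: b→-1 (≡3 mod 4), so (2,3,4)→(2,-1,3)
reduced (well bottom): (2,-1,3) with a≤c, −a<b≤a
well minimum = a = 2

2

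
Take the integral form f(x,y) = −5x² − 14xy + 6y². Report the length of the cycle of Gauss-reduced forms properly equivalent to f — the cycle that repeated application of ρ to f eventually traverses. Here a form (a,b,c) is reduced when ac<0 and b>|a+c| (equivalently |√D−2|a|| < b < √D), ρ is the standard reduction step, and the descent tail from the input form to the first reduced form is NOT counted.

D = 316, ⌊√D⌋ = 17
descent: ρ → (6,14,-5)  [lands on river]
river: ρ → (-5,16,3)
river: ρ → (3,14,-10)
river: ρ → (-10,6,7)
river: ρ → (7,8,-9)
river: ρ → (-9,10,6)
ρ-cycle length = 6 (tail of 1 descent step not counted)

6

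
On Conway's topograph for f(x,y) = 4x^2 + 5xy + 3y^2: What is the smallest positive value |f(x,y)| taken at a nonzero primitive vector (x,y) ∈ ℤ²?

translate: b→-3 (≡5 mod 8), so (4,5,3)→(4,-3,2)
flip: (4,-3,2)→(2,3,4)
translate: b→-1 (≡3 mod 4), so (2,3,4)→(2,-1,3)
reduced (well bottom): (2,-1,3) with a≤c, −a<b≤a
well minimum = a = 2

2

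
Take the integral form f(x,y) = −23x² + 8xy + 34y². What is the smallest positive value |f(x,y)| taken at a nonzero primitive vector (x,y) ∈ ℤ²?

descent: ρ → (34,-8,-23)
descent: ρ → (-23,54,3)  [lands on river]
river: ρ → (3,54,-23)
river: ρ → (-23,38,19)
river: ρ → (19,38,-23)
closes: descent 2, river 4
min |a| on river = 3

3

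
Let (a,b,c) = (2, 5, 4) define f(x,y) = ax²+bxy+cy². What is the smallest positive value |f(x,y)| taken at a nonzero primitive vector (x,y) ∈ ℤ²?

translate: b→1 (≡5 mod 4), so (2,5,4)→(2,1,1)
flip: (2,1,1)→(1,-1,2)
translate: b→1 (≡-1 mod 2), so (1,-1,2)→(1,1,2)
reduced (well bottom): (1,1,2) with a≤c, −a<b≤a
well minimum = a = 1

1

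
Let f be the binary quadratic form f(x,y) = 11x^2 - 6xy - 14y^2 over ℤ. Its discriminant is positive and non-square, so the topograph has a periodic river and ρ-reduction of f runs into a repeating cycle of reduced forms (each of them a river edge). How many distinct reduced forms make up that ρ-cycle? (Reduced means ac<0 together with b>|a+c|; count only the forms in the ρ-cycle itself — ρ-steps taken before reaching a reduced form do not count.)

D = 652, ⌊√D⌋ = 25
descent: ρ → (-14,6,11)  [lands on river]
river: ρ → (11,16,-9)
river: ρ → (-9,20,7)
river: ρ → (7,22,-6)
river: ρ → (-6,14,19)
river: ρ → (19,24,-1)
river: ρ → (-1,24,19)
river: ρ → (19,14,-6)
river: ρ → (-6,22,7)
river: ρ → (7,20,-9)
river: ρ → (-9,16,11)
river: ρ → (11,6,-14)
river: ρ → (-14,22,3)
river: ρ → (3,20,-21)
river: ρ → (-21,22,2)
river: ρ → (2,22,-21)
river: ρ → (-21,20,3)
river: ρ → (3,22,-14)
ρ-cycle length = 18 (tail of 1 descent step not counted)

18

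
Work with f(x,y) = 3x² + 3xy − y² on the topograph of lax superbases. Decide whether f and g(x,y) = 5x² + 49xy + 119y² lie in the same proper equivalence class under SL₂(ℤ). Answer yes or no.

D₁ = 21, D₂ = 21
river cycle of f (length 2): (-1, 3, 3), (3, 3, -1)
river cycle of g (length 2): (-1, 3, 3), (3, 3, -1)
cycles coincide ⇒ equivalent

yes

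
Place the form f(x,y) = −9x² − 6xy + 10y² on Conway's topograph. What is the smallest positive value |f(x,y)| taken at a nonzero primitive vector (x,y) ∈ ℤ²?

descent: ρ → (10,6,-9)  [lands on river]
river: ρ → (-9,12,7)
river: ρ → (7,16,-5)
river: ρ → (-5,14,10)
closes: descent 1, river 4
min |a| on river = 5

5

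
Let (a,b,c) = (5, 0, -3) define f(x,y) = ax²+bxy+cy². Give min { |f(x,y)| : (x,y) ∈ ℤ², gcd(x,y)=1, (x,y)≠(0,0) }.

descent: ρ → (-3,6,2)  [lands on river]
river: ρ → (2,6,-3)
closes: descent 1, river 2
min |a| on river = 2

2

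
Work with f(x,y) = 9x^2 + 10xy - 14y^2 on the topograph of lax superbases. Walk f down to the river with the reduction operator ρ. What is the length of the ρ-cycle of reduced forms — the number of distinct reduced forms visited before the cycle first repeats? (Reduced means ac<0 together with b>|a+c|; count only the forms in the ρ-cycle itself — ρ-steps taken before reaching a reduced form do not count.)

D = 604, ⌊√D⌋ = 24
river: ρ → (-14,18,5)
river: ρ → (5,22,-6)
river: ρ → (-6,14,17)
river: ρ → (17,20,-3)
river: ρ → (-3,22,10)
river: ρ → (10,18,-7)
river: ρ → (-7,24,1)
river: ρ → (1,24,-7)
river: ρ → (-7,18,10)
river: ρ → (10,22,-3)
river: ρ → (-3,20,17)
river: ρ → (17,14,-6)
river: ρ → (-6,22,5)
river: ρ → (5,18,-14)
river: ρ → (-14,10,9)
river: ρ → (9,8,-15)
river: ρ → (-15,22,2)
river: ρ → (2,22,-15)
river: ρ → (-15,8,9)
river: ρ → (9,10,-14)
ρ-cycle length = 20 (tail of 0 descent steps not counted)

20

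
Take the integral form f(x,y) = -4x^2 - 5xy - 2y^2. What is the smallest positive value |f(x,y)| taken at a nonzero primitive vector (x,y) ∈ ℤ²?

translate: b→-3 (≡5 mod 8), so (4,5,2)→(4,-3,1)
flip: (4,-3,1)→(1,3,4)
translate: b→1 (≡3 mod 2), so (1,3,4)→(1,1,2)
reduced (well bottom): (1,1,2) with a≤c, −a<b≤a
well minimum |f| = |-1| = 1 (negative-definite)

1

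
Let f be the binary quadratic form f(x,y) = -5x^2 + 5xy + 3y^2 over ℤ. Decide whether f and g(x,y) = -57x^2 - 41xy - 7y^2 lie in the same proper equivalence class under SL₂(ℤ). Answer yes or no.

D₁ = 85, D₂ = 85
river cycle of f (length 6): (3, 7, -3), (-3, 5, 5), (5, 5, -3), (-3, 7, 3), (3, 5, -5), (-5, 5, 3)
river cycle of g (length 6): (3, 7, -3), (-3, 5, 5), (5, 5, -3), (-3, 7, 3), (3, 5, -5), (-5, 5, 3)
cycles coincide ⇒ equivalent

yes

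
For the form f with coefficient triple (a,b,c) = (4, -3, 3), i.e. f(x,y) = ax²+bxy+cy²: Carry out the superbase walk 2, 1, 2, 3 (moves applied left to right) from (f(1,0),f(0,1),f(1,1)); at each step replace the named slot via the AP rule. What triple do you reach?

start (4,3,4) = (f(1,0),f(0,1),f(1,1))
replace slot 2: 2·(4+4) − 3 = 13 → (4,13,4)
replace slot 1: 2·(13+4) − 4 = 30 → (30,13,4)
replace slot 2: 2·(30+4) − 13 = 55 → (30,55,4)
replace slot 3: 2·(30+55) − 4 = 166 → (30,55,166)

30,55,166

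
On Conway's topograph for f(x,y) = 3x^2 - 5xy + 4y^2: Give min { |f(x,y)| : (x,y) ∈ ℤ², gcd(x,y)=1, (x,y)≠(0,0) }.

translate: b→1 (≡-5 mod 6), so (3,-5,4)→(3,1,2)
flip: (3,1,2)→(2,-1,3)
reduced (well bottom): (2,-1,3) with a≤c, −a<b≤a
well minimum = a = 2

2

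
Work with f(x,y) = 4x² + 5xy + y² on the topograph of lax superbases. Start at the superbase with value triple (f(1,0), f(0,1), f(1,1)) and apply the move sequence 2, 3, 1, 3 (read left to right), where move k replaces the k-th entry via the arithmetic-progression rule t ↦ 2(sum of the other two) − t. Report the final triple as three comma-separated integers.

start (4,1,10) = (f(1,0),f(0,1),f(1,1))
replace slot 2: 2·(4+10) − 1 = 27 → (4,27,10)
replace slot 3: 2·(4+27) − 10 = 52 → (4,27,52)
replace slot 1: 2·(27+52) − 4 = 154 → (154,27,52)
replace slot 3: 2·(154+27) − 52 = 310 → (154,27,310)

154,27,310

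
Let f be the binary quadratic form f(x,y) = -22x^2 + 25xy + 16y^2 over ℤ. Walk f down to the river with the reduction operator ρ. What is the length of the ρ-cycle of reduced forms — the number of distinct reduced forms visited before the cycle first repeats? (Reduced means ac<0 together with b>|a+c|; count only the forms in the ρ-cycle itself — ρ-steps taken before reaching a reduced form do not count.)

D = 2033, ⌊√D⌋ = 45
river: ρ → (16,39,-8)
river: ρ → (-8,41,11)
river: ρ → (11,25,-32)
river: ρ → (-32,39,4)
river: ρ → (4,41,-22)
river: ρ → (-22,3,23)
river: ρ → (23,43,-2)
river: ρ → (-2,45,1)
river: ρ → (1,45,-2)
river: ρ → (-2,43,23)
river: ρ → (23,3,-22)
river: ρ → (-22,41,4)
river: ρ → (4,39,-32)
river: ρ → (-32,25,11)
river: ρ → (11,41,-8)
river: ρ → (-8,39,16)
river: ρ → (16,25,-22)
river: ρ → (-22,19,19)
river: ρ → (19,19,-22)
river: ρ → (-22,25,16)
ρ-cycle length = 20 (tail of 0 descent steps not counted)

20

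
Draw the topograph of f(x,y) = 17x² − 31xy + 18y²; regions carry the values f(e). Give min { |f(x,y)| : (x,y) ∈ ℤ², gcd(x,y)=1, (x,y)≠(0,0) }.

translate: b→3 (≡-31 mod 34), so (17,-31,18)→(17,3,4)
flip: (17,3,4)→(4,-3,17)
reduced (well bottom): (4,-3,17) with a≤c, −a<b≤a
well minimum = a = 4

4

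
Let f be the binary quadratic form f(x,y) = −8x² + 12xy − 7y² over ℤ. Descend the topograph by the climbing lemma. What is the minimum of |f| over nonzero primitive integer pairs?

translate: b→4 (≡-12 mod 16), so (8,-12,7)→(8,4,3)
flip: (8,4,3)→(3,-4,8)
translate: b→2 (≡-4 mod 6), so (3,-4,8)→(3,2,7)
reduced (well bottom): (3,2,7) with a≤c, −a<b≤a
well minimum |f| = |-3| = 3 (negative-definite)

3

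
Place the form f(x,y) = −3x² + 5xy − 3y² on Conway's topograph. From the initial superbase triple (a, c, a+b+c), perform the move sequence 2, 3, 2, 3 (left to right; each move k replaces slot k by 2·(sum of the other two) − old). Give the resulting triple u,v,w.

start (-3,-3,-1) = (f(1,0),f(0,1),f(1,1))
replace slot 2: 2·((-3)+(-1)) − (-3) = -5 → (-3,-5,-1)
replace slot 3: 2·((-3)+(-5)) − (-1) = -15 → (-3,-5,-15)
replace slot 2: 2·((-3)+(-15)) − (-5) = -31 → (-3,-31,-15)
replace slot 3: 2·((-3)+(-31)) − (-15) = -53 → (-3,-31,-53)

-3,-31,-53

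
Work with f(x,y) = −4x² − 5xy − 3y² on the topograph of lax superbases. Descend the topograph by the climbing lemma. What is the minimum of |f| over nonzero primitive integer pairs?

translate: b→-3 (≡5 mod 8), so (4,5,3)→(4,-3,2)
flip: (4,-3,2)→(2,3,4)
translate: b→-1 (≡3 mod 4), so (2,3,4)→(2,-1,3)
reduced (well bottom): (2,-1,3) with a≤c, −a<b≤a
well minimum |f| = |-2| = 2 (negative-definite)

2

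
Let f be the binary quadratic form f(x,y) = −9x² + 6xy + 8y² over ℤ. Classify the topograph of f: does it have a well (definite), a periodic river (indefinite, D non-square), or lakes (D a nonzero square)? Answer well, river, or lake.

D = b²−4ac = 6² − 4·(-9)·8 = 324
D = 18² is a perfect square ⇒ form factors over ℤ ⇒ lakes

lake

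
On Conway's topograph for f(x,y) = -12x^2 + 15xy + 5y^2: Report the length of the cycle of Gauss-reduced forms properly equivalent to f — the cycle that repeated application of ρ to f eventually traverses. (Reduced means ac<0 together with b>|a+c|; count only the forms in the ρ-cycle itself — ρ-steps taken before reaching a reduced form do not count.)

D = 465, ⌊√D⌋ = 21
river: ρ → (5,15,-12)
river: ρ → (-12,9,8)
river: ρ → (8,7,-13)
river: ρ → (-13,19,2)
river: ρ → (2,21,-3)
river: ρ → (-3,21,2)
river: ρ → (2,19,-13)
river: ρ → (-13,7,8)
river: ρ → (8,9,-12)
river: ρ → (-12,15,5)
ρ-cycle length = 10 (tail of 0 descent steps not counted)

10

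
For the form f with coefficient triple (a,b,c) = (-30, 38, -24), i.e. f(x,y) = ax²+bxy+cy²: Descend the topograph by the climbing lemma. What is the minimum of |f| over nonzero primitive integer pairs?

translate: b→22 (≡-38 mod 60), so (30,-38,24)→(30,22,16)
flip: (30,22,16)→(16,-22,30)
translate: b→10 (≡-22 mod 32), so (16,-22,30)→(16,10,24)
reduced (well bottom): (16,10,24) with a≤c, −a<b≤a
well minimum |f| = |-16| = 16 (negative-definite)

16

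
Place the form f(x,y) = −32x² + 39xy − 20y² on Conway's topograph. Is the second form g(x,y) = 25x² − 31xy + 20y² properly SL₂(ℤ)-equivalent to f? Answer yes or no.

D₁ = -1039, D₂ = -1039
f is negative-definite; reduce −f:
−f: translate: b→25 (≡-39 mod 64), so (32,-39,20)→(32,25,13)
−f: flip: (32,25,13)→(13,-25,32)
−f: translate: b→1 (≡-25 mod 26), so (13,-25,32)→(13,1,20)
−f: reduced (well bottom): (13,1,20) with a≤c, −a<b≤a
flip sign back: reduced form of f is (-13,-1,-20)
g: translate: b→19 (≡-31 mod 50), so (25,-31,20)→(25,19,14)
g: flip: (25,19,14)→(14,-19,25)
g: translate: b→9 (≡-19 mod 28), so (14,-19,25)→(14,9,20)
g: reduced (well bottom): (14,9,20) with a≤c, −a<b≤a
reduced forms (-13, -1, -20) vs (14, 9, 20) ⇒ inequivalent

no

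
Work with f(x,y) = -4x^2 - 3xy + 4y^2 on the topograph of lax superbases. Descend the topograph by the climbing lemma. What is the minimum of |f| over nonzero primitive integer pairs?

descent: ρ → (4,3,-4)  [lands on river]
river: ρ → (-4,5,3)
river: ρ → (3,7,-2)
river: ρ → (-2,5,6)
river: ρ → (6,7,-1)
river: ρ → (-1,7,6)
river: ρ → (6,5,-2)
river: ρ → (-2,7,3)
river: ρ → (3,5,-4)
river: ρ → (-4,3,4)
river: ρ → (4,5,-3)
river: ρ → (-3,7,2)
river: ρ → (2,5,-6)
river: ρ → (-6,7,1)
river: ρ → (1,7,-6)
river: ρ → (-6,5,2)
river: ρ → (2,7,-3)
river: ρ → (-3,5,4)
closes: descent 1, river 18
min |a| on river = 1

1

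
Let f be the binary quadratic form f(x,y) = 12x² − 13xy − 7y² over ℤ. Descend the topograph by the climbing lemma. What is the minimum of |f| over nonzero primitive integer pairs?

descent: ρ → (-7,13,12)  [lands on river]
river: ρ → (12,11,-8)
river: ρ → (-8,21,2)
river: ρ → (2,19,-18)
river: ρ → (-18,17,3)
river: ρ → (3,19,-12)
river: ρ → (-12,5,10)
river: ρ → (10,15,-7)
closes: descent 1, river 8
min |a| on river = 2

2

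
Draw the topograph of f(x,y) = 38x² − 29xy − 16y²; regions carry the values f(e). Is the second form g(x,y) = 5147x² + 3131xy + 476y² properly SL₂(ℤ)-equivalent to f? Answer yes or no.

D₁ = 3273, D₂ = 3273
river cycle of f (length 52): (-16, 29, 38), (38, 47, -7), (-7, 51, 24), (24, 45, -13), (-13, 33, 42), (42, 51, -4), (-4, 53, 29), (29, 5, -28), (-28, 51, 6), (6, 57, -1), … (42 more)
river cycle of g (length 52): (38, 47, -7), (-7, 51, 24), (24, 45, -13), (-13, 33, 42), (42, 51, -4), (-4, 53, 29), (29, 5, -28), (-28, 51, 6), (6, 57, -1), (-1, 57, 6), … (42 more)
cycles coincide ⇒ equivalent

yes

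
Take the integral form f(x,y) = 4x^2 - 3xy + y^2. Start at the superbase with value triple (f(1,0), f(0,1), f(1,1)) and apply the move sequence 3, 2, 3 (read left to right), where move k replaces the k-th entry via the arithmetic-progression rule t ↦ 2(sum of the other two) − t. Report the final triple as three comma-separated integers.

start (4,1,2) = (f(1,0),f(0,1),f(1,1))
replace slot 3: 2·(4+1) − 2 = 8 → (4,1,8)
replace slot 2: 2·(4+8) − 1 = 23 → (4,23,8)
replace slot 3: 2·(4+23) − 8 = 46 → (4,23,46)

4,23,46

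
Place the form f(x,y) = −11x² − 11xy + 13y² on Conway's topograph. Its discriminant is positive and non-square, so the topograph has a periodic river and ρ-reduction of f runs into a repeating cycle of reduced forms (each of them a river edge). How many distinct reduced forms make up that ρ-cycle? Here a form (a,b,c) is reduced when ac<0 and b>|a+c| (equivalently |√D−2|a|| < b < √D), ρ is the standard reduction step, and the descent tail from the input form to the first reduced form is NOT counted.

D = 693, ⌊√D⌋ = 26
descent: ρ → (13,11,-11)  [lands on river]
river: ρ → (-11,11,13)
river: ρ → (13,15,-9)
river: ρ → (-9,21,7)
river: ρ → (7,21,-9)
river: ρ → (-9,15,13)
ρ-cycle length = 6 (tail of 1 descent step not counted)

6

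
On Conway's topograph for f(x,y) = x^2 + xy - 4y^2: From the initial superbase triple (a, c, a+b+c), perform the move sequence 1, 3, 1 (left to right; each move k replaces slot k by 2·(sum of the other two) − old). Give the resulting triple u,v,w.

start (1,-4,-2) = (f(1,0),f(0,1),f(1,1))
replace slot 1: 2·((-4)+(-2)) − 1 = -13 → (-13,-4,-2)
replace slot 3: 2·((-13)+(-4)) − (-2) = -32 → (-13,-4,-32)
replace slot 1: 2·((-4)+(-32)) − (-13) = -59 → (-59,-4,-32)

-59,-4,-32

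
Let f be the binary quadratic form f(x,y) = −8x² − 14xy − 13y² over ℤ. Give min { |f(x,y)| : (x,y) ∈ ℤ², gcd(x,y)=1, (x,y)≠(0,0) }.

translate: b→-2 (≡14 mod 16), so (8,14,13)→(8,-2,7)
flip: (8,-2,7)→(7,2,8)
reduced (well bottom): (7,2,8) with a≤c, −a<b≤a
well minimum |f| = |-7| = 7 (negative-definite)

7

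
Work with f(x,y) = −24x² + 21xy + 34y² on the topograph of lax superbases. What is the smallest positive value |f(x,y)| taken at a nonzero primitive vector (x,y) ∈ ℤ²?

river: ρ → (34,47,-11)
river: ρ → (-11,41,46)
river: ρ → (46,51,-6)
river: ρ → (-6,57,19)
river: ρ → (19,57,-6)
river: ρ → (-6,51,46)
river: ρ → (46,41,-11)
river: ρ → (-11,47,34)
river: ρ → (34,21,-24)
river: ρ → (-24,27,31)
river: ρ → (31,35,-20)
river: ρ → (-20,45,21)
river: ρ → (21,39,-26)
river: ρ → (-26,13,34)
river: ρ → (34,55,-5)
river: ρ → (-5,55,34)
river: ρ → (34,13,-26)
river: ρ → (-26,39,21)
river: ρ → (21,45,-20)
river: ρ → (-20,35,31)
river: ρ → (31,27,-24)
river: ρ → (-24,21,34)
closes: descent 0, river 22
min |a| on river = 5

5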